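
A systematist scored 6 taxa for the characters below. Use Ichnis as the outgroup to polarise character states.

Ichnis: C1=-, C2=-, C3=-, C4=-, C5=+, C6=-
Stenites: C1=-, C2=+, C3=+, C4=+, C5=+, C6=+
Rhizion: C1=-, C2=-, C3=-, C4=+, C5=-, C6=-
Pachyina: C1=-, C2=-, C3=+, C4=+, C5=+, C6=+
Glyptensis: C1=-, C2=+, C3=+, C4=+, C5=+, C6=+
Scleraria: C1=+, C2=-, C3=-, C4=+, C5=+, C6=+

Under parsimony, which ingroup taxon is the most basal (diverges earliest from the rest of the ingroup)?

Character polarity is set by the outgroup: the derived state is whichever differs from the outgroup's state, so for C5 the derived state is '-', and for the remaining characters it is '+'.
C1: derived state '+' in Scleraria only — an autapomorphy, so it tells us nothing about relationships among taxa.
C2 (derived state '+') is shared by Glyptensis and Stenites — a synapomorphy uniting that clade.
C3: derived state '+' in Glyptensis, Pachyina, and Stenites only — synapomorphy for {Glyptensis, Pachyina, Stenites}.
All ingroup taxa share the derived state '+' for C4; it defines the ingroup but does not resolve relationships within it.
C5 (derived state '-') is unique to Rhizion (autapomorphy; uninformative for grouping).
C6: derived state '+' in Glyptensis, Pachyina, Scleraria, and Stenites only — synapomorphy for {Glyptensis, Pachyina, Scleraria, Stenites}.
Most parsimonious ingroup topology: ((((Stenites,Glyptensis),Pachyina),Scleraria),Rhizion).
Rhizion is sister to the clade containing all other ingroup taxa, so it is the earliest-diverging (most basal) ingroup lineage.

Rhizion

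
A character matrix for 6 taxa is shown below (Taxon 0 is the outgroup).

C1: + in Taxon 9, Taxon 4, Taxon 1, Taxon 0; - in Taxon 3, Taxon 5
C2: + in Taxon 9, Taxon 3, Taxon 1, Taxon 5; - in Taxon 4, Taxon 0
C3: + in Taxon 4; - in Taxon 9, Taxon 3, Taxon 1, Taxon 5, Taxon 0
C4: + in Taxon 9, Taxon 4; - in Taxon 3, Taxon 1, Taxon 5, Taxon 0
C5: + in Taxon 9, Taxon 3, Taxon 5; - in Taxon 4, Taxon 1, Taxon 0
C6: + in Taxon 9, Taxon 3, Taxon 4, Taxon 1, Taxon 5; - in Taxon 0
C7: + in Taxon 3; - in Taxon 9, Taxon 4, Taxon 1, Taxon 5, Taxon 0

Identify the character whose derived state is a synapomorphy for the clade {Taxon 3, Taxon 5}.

Character polarity is set by the outgroup: the derived state is whichever differs from the outgroup's state, so for C1 the derived state is '-', and for the remaining characters it is '+'.
Only Taxon 3 and Taxon 5 show the derived state '-' for C1, supporting them as a clade.
C2: derived state '+' in Taxon 1, Taxon 3, Taxon 5, and Taxon 9 only — synapomorphy for {Taxon 1, Taxon 3, Taxon 5, Taxon 9}.
C3 (derived state '+') is unique to Taxon 4 (autapomorphy; uninformative for grouping).
C4 (state '+') occurs in Taxon 4 and Taxon 9 but conflicts with the nesting implied by the other characters — most parsimoniously interpreted as homoplasy.
C5: derived state '+' in Taxon 3, Taxon 5, and Taxon 9 only — synapomorphy for {Taxon 3, Taxon 5, Taxon 9}.
C6 (derived state '+') is shared by all ingroup taxa — unites the whole ingroup.
C7 (derived state '+') is unique to Taxon 3 (autapomorphy; uninformative for grouping).
Most parsimonious ingroup topology: ((((Taxon 5,Taxon 3),Taxon 9),Taxon 1),Taxon 4).
The clade {Taxon 3, Taxon 5} is supported by C1: its derived state '-' occurs in exactly those taxa and in no other taxon (including the outgroup).

C1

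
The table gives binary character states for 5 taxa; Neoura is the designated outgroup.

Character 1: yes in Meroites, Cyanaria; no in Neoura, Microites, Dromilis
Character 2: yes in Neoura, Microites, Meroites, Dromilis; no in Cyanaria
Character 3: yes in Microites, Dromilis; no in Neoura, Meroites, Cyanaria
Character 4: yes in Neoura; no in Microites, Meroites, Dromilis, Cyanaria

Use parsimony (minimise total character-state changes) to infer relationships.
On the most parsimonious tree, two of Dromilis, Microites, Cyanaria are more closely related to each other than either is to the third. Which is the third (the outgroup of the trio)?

Character polarity is set by the outgroup: the derived state is whichever differs from the outgroup's state, so for Character 2, Character 4 the derived state is 'no', and for the remaining characters it is 'yes'.
Only Cyanaria and Meroites show the derived state 'yes' for Character 1, supporting them as a clade.
Character 2 (derived state 'no') is unique to Cyanaria (autapomorphy; uninformative for grouping).
Character 3 (derived state 'yes') is shared by Dromilis and Microites — a synapomorphy uniting that clade.
Character 4 (derived state 'no') is shared by all ingroup taxa — unites the whole ingroup.
Most parsimonious ingroup topology: ((Microites,Dromilis),(Meroites,Cyanaria)).
Dromilis and Microites share a more recent common ancestor with each other than either does with Cyanaria, so Cyanaria is the least closely related of the three.

Cyanaria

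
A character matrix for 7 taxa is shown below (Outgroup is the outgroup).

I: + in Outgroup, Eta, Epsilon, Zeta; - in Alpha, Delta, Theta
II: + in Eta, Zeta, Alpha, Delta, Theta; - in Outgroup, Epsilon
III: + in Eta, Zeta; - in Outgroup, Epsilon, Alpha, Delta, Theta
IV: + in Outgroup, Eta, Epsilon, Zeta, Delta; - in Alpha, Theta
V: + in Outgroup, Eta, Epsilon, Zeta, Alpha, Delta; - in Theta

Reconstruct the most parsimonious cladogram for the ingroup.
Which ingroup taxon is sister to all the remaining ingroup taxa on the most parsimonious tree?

Character polarity is set by the outgroup: the derived state is whichever differs from the outgroup's state, so for I, IV, V the derived state is '-', and for the remaining characters it is '+'.
I (derived state '-') is shared by Alpha, Delta, and Theta — a synapomorphy uniting that clade.
II (derived state '+') is shared by Alpha, Delta, Eta, Theta, and Zeta — a synapomorphy uniting that clade.
III: derived state '+' in Eta and Zeta only — synapomorphy for {Eta, Zeta}.
Only Alpha and Theta show the derived state '-' for IV, supporting them as a clade.
V: derived state '-' in Theta only — an autapomorphy, so it tells us nothing about relationships among taxa.
Most parsimonious ingroup topology: (((Eta,Zeta),((Alpha,Theta),Delta)),Epsilon).
Epsilon is sister to the clade containing all other ingroup taxa, so it is the earliest-diverging (most basal) ingroup lineage.

Epsilon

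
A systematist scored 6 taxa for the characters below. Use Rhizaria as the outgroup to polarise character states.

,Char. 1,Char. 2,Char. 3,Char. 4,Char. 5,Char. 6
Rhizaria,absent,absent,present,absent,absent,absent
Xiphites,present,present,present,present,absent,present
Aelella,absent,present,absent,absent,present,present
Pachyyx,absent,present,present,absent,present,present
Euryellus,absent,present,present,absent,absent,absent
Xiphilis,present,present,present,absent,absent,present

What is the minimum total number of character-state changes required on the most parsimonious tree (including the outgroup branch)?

Character polarity is set by the outgroup: the derived state is whichever differs from the outgroup's state, so for Char. 3 the derived state is 'absent', and for the remaining characters it is 'present'.
Only Xiphilis and Xiphites show the derived state 'present' for Char. 1, supporting them as a clade.
Char. 2 (derived state 'present') is shared by all ingroup taxa — unites the whole ingroup.
Char. 3 (derived state 'absent') is unique to Aelella (autapomorphy; uninformative for grouping).
Char. 4: derived state 'present' in Xiphites only — an autapomorphy, so it tells us nothing about relationships among taxa.
Only Aelella and Pachyyx show the derived state 'present' for Char. 5, supporting them as a clade.
Only Aelella, Pachyyx, Xiphilis, and Xiphites show the derived state 'present' for Char. 6, supporting them as a clade.
Most parsimonious ingroup topology: (((Xiphites,Xiphilis),(Aelella,Pachyyx)),Euryellus).
Changes per character on this tree: Char. 1: 1; Char. 2: 1; Char. 3: 1; Char. 4: 1; Char. 5: 1; Char. 6: 1.
Total = 6.

6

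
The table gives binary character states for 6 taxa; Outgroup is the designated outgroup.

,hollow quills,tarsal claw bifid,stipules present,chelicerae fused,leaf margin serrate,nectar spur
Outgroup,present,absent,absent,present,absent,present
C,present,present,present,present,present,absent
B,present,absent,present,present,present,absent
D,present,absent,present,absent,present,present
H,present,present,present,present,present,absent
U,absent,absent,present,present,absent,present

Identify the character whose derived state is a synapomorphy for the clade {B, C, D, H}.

leaf margin serrate

Character polarity is set by the outgroup: the derived state is whichever differs from the outgroup's state, so for hollow quills, chelicerae fused, nectar spur the derived state is 'absent', and for the remaining characters it is 'present'.
hollow quills (derived state 'absent') is unique to U (autapomorphy; uninformative for grouping).
Only C and H show the derived state 'present' for tarsal claw bifid, supporting them as a clade.
stipules present (derived state 'present') is shared by all ingroup taxa — unites the whole ingroup.
chelicerae fused (derived state 'absent') is unique to D (autapomorphy; uninformative for grouping).
leaf margin serrate: derived state 'present' in B, C, D, and H only — synapomorphy for {B, C, D, H}.
nectar spur: derived state 'absent' in B, C, and H only — synapomorphy for {B, C, H}.
Most parsimonious ingroup topology: ((((C,H),B),D),U).
The clade {B, C, D, H} is supported by leaf margin serrate: its derived state 'present' occurs in exactly those taxa and in no other taxon (including the outgroup).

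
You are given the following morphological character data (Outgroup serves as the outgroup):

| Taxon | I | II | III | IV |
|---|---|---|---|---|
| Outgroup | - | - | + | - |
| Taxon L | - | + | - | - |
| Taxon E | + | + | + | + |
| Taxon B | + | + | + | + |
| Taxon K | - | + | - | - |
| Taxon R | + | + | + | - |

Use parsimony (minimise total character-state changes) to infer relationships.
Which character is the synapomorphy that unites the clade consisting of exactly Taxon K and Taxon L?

III

Character polarity is set by the outgroup: the derived state is whichever differs from the outgroup's state, so for III the derived state is '-', and for the remaining characters it is '+'.
I: derived state '+' in Taxon B, Taxon E, and Taxon R only — synapomorphy for {Taxon B, Taxon E, Taxon R}.
II (derived state '+') is shared by all ingroup taxa — unites the whole ingroup.
III: derived state '-' in Taxon K and Taxon L only — synapomorphy for {Taxon K, Taxon L}.
IV (derived state '+') is shared by Taxon B and Taxon E — a synapomorphy uniting that clade.
Most parsimonious ingroup topology: ((Taxon L,Taxon K),((Taxon E,Taxon B),Taxon R)).
The clade {Taxon K, Taxon L} is supported by III: its derived state '-' occurs in exactly those taxa and in no other taxon (including the outgroup).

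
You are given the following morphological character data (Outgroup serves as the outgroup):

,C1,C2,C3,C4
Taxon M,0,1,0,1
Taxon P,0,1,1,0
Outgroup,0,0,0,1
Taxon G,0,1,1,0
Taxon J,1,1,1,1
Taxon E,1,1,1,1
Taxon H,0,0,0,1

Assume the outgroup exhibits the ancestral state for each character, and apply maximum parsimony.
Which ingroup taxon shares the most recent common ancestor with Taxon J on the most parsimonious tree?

Character polarity is set by the outgroup: the derived state is whichever differs from the outgroup's state, so for C4 the derived state is '0', and for the remaining characters it is '1'.
C1: derived state '1' in Taxon E and Taxon J only — synapomorphy for {Taxon E, Taxon J}.
C2 (derived state '1') is shared by Taxon E, Taxon G, Taxon J, Taxon M, and Taxon P — a synapomorphy uniting that clade.
C3 (derived state '1') is shared by Taxon E, Taxon G, Taxon J, and Taxon P — a synapomorphy uniting that clade.
C4 (derived state '0') is shared by Taxon G and Taxon P — a synapomorphy uniting that clade.
Most parsimonious ingroup topology: ((((Taxon P,Taxon G),(Taxon J,Taxon E)),Taxon M),Taxon H).
Taxon J and Taxon E form a cherry on this tree, so they are sister taxa.

Taxon E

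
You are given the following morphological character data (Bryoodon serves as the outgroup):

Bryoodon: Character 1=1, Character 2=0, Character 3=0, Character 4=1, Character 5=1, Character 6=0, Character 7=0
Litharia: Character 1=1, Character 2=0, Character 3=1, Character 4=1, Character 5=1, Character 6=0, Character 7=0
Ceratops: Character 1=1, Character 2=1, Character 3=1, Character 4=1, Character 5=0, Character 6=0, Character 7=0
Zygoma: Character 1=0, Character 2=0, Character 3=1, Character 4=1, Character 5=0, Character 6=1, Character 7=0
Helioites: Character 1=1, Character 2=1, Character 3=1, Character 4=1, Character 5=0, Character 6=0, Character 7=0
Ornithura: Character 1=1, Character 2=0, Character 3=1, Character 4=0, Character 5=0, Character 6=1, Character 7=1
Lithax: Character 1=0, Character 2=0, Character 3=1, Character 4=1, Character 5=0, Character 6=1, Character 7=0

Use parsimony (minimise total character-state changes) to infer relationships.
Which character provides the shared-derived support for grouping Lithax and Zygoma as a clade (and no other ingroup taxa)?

Character polarity is set by the outgroup: the derived state is whichever differs from the outgroup's state, so for Character 1, Character 4, Character 5 the derived state is '0', and for the remaining characters it is '1'.
Only Lithax and Zygoma show the derived state '0' for Character 1, supporting them as a clade.
Character 2 (derived state '1') is shared by Ceratops and Helioites — a synapomorphy uniting that clade.
All ingroup taxa share the derived state '1' for Character 3; it defines the ingroup but does not resolve relationships within it.
Character 4 (derived state '0') is unique to Ornithura (autapomorphy; uninformative for grouping).
Character 5 (derived state '0') is shared by Ceratops, Helioites, Lithax, Ornithura, and Zygoma — a synapomorphy uniting that clade.
Only Lithax, Ornithura, and Zygoma show the derived state '1' for Character 6, supporting them as a clade.
Character 7 (derived state '1') is unique to Ornithura (autapomorphy; uninformative for grouping).
Most parsimonious ingroup topology: (Litharia,((Ceratops,Helioites),((Zygoma,Lithax),Ornithura))).
The clade {Lithax, Zygoma} is supported by Character 1: its derived state '0' occurs in exactly those taxa and in no other taxon (including the outgroup).

Character 1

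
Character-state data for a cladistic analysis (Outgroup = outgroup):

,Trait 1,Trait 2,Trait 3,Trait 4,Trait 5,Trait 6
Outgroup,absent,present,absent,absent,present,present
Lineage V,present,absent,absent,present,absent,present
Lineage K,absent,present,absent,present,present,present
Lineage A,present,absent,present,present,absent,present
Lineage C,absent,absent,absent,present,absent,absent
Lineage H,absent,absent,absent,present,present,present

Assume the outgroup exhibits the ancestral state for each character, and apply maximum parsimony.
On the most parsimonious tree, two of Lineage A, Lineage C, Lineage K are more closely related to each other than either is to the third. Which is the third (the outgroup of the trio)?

Lineage K

Character polarity is set by the outgroup: the derived state is whichever differs from the outgroup's state, so for Trait 2, Trait 5, Trait 6 the derived state is 'absent', and for the remaining characters it is 'present'.
Trait 1 (derived state 'present') is shared by Lineage A and Lineage V — a synapomorphy uniting that clade.
Only Lineage A, Lineage C, Lineage H, and Lineage V show the derived state 'absent' for Trait 2, supporting them as a clade.
Trait 3: derived state 'present' in Lineage A only — an autapomorphy, so it tells us nothing about relationships among taxa.
Trait 4 (derived state 'present') is shared by all ingroup taxa — unites the whole ingroup.
Only Lineage A, Lineage C, and Lineage V show the derived state 'absent' for Trait 5, supporting them as a clade.
Trait 6: derived state 'absent' in Lineage C only — an autapomorphy, so it tells us nothing about relationships among taxa.
Most parsimonious ingroup topology: ((((Lineage V,Lineage A),Lineage C),Lineage H),Lineage K).
Lineage C and Lineage A share a more recent common ancestor with each other than either does with Lineage K, so Lineage K is the least closely related of the three.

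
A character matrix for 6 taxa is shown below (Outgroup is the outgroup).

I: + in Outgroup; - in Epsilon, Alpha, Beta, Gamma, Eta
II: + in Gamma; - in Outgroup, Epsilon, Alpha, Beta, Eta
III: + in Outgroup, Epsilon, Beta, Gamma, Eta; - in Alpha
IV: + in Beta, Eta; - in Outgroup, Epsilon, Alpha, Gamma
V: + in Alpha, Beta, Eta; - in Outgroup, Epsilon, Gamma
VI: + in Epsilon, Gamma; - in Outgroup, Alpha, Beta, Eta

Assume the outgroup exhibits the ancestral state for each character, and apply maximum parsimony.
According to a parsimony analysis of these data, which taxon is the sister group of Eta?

Beta

Character polarity is set by the outgroup: the derived state is whichever differs from the outgroup's state, so for I, III the derived state is '-', and for the remaining characters it is '+'.
All ingroup taxa share the derived state '-' for I; it defines the ingroup but does not resolve relationships within it.
II (derived state '+') is unique to Gamma (autapomorphy; uninformative for grouping).
III (derived state '-') is unique to Alpha (autapomorphy; uninformative for grouping).
IV (derived state '+') is shared by Beta and Eta — a synapomorphy uniting that clade.
V (derived state '+') is shared by Alpha, Beta, and Eta — a synapomorphy uniting that clade.
Only Epsilon and Gamma show the derived state '+' for VI, supporting them as a clade.
Most parsimonious ingroup topology: ((Epsilon,Gamma),(Alpha,(Beta,Eta))).
Eta and Beta form a cherry on this tree, so they are sister taxa.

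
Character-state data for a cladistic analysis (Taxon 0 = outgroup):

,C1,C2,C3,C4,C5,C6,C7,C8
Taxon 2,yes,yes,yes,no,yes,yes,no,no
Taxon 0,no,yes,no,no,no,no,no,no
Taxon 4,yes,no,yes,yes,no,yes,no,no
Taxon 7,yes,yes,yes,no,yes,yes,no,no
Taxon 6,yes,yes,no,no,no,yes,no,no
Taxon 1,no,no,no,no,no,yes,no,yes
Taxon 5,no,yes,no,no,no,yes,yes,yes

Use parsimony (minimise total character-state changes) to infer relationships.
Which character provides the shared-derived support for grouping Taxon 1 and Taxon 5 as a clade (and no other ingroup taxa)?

Character polarity is set by the outgroup: the derived state is whichever differs from the outgroup's state, so for C2 the derived state is 'no', and for the remaining characters it is 'yes'.
C1 (derived state 'yes') is shared by Taxon 2, Taxon 4, Taxon 6, and Taxon 7 — a synapomorphy uniting that clade.
C2 groups Taxon 1 and Taxon 4, which is incompatible with the clades supported by the remaining characters; treating it as convergent (homoplasy) costs fewer steps than any alternative tree.
C3: derived state 'yes' in Taxon 2, Taxon 4, and Taxon 7 only — synapomorphy for {Taxon 2, Taxon 4, Taxon 7}.
C4 (derived state 'yes') is unique to Taxon 4 (autapomorphy; uninformative for grouping).
C5 (derived state 'yes') is shared by Taxon 2 and Taxon 7 — a synapomorphy uniting that clade.
C6 (derived state 'yes') is shared by all ingroup taxa — unites the whole ingroup.
C7 (derived state 'yes') is unique to Taxon 5 (autapomorphy; uninformative for grouping).
C8 (derived state 'yes') is shared by Taxon 1 and Taxon 5 — a synapomorphy uniting that clade.
Most parsimonious ingroup topology: ((Taxon 5,Taxon 1),(((Taxon 2,Taxon 7),Taxon 4),Taxon 6)).
The clade {Taxon 1, Taxon 5} is supported by C8: its derived state 'yes' occurs in exactly those taxa and in no other taxon (including the outgroup).

C8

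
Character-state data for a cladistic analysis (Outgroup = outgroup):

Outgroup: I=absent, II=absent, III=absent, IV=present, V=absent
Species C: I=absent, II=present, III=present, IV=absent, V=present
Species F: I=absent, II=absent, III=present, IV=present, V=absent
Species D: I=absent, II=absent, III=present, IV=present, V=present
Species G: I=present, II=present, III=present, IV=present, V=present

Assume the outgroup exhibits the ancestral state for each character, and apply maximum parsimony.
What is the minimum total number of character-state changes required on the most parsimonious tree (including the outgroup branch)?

Character polarity is set by the outgroup: the derived state is whichever differs from the outgroup's state, so for IV the derived state is 'absent', and for the remaining characters it is 'present'.
I: derived state 'present' in Species G only — an autapomorphy, so it tells us nothing about relationships among taxa.
Only Species C and Species G show the derived state 'present' for II, supporting them as a clade.
III (derived state 'present') is shared by all ingroup taxa — unites the whole ingroup.
IV (derived state 'absent') is unique to Species C (autapomorphy; uninformative for grouping).
V: derived state 'present' in Species C, Species D, and Species G only — synapomorphy for {Species C, Species D, Species G}.
Most parsimonious ingroup topology: (((Species C,Species G),Species D),Species F).
Changes per character on this tree: I: 1; II: 1; III: 1; IV: 1; V: 1.
Total = 5.

5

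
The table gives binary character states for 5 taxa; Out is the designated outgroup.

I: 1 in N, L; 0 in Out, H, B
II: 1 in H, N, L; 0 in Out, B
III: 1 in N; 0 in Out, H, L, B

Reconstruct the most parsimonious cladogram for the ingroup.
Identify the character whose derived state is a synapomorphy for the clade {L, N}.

I

The outgroup has state '0' for every character, so '1' is the derived state throughout.
I (derived state '1') is shared by L and N — a synapomorphy uniting that clade.
II (derived state '1') is shared by H, L, and N — a synapomorphy uniting that clade.
III: derived state '1' in N only — an autapomorphy, so it tells us nothing about relationships among taxa.
Most parsimonious ingroup topology: ((H,(N,L)),B).
The clade {L, N} is supported by I: its derived state '1' occurs in exactly those taxa and in no other taxon (including the outgroup).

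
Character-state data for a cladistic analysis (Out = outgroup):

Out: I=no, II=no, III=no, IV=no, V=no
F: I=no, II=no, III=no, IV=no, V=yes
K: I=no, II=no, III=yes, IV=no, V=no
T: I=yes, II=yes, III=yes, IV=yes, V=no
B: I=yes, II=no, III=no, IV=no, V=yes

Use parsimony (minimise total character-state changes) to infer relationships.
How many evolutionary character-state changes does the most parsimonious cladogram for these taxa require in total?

The outgroup has state 'no' for every character, so 'yes' is the derived state throughout.
I (state 'yes') occurs in B and T but conflicts with the nesting implied by the other characters — most parsimoniously interpreted as homoplasy.
II (derived state 'yes') is unique to T (autapomorphy; uninformative for grouping).
Only K and T show the derived state 'yes' for III, supporting them as a clade.
IV (derived state 'yes') is unique to T (autapomorphy; uninformative for grouping).
Only B and F show the derived state 'yes' for V, supporting them as a clade.
Most parsimonious ingroup topology: ((F,B),(K,T)).
Changes per character on this tree: I: 2; II: 1; III: 1; IV: 1; V: 1.
Total = 6.

6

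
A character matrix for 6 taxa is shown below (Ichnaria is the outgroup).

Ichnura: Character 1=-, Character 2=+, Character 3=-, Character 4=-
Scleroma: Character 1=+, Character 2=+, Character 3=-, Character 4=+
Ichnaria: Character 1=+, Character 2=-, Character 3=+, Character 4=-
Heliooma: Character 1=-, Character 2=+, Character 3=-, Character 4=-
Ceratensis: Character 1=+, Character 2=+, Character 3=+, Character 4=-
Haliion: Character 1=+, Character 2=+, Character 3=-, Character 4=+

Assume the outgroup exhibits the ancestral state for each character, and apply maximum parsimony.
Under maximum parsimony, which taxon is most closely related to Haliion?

Character polarity is set by the outgroup: the derived state is whichever differs from the outgroup's state, so for Character 1, Character 3 the derived state is '-', and for the remaining characters it is '+'.
Character 1 (derived state '-') is shared by Heliooma and Ichnura — a synapomorphy uniting that clade.
All ingroup taxa share the derived state '+' for Character 2; it defines the ingroup but does not resolve relationships within it.
Character 3: derived state '-' in Haliion, Heliooma, Ichnura, and Scleroma only — synapomorphy for {Haliion, Heliooma, Ichnura, Scleroma}.
Character 4 (derived state '+') is shared by Haliion and Scleroma — a synapomorphy uniting that clade.
Most parsimonious ingroup topology: (((Scleroma,Haliion),(Heliooma,Ichnura)),Ceratensis).
Haliion and Scleroma form a cherry on this tree, so they are sister taxa.

Scleroma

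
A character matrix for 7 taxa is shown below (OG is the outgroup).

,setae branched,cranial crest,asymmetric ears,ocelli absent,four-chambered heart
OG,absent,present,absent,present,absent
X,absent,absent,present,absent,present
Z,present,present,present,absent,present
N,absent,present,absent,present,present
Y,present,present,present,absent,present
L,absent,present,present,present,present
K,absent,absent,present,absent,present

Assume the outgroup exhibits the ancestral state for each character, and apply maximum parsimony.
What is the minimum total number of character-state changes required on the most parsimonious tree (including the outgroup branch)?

5

Character polarity is set by the outgroup: the derived state is whichever differs from the outgroup's state, so for cranial crest, ocelli absent the derived state is 'absent', and for the remaining characters it is 'present'.
Only Y and Z show the derived state 'present' for setae branched, supporting them as a clade.
cranial crest (derived state 'absent') is shared by K and X — a synapomorphy uniting that clade.
Only K, L, X, Y, and Z show the derived state 'present' for asymmetric ears, supporting them as a clade.
ocelli absent: derived state 'absent' in K, X, Y, and Z only — synapomorphy for {K, X, Y, Z}.
All ingroup taxa share the derived state 'present' for four-chambered heart; it defines the ingroup but does not resolve relationships within it.
Most parsimonious ingroup topology: ((((X,K),(Z,Y)),L),N).
Changes per character on this tree: setae branched: 1; cranial crest: 1; asymmetric ears: 1; ocelli absent: 1; four-chambered heart: 1.
Total = 5.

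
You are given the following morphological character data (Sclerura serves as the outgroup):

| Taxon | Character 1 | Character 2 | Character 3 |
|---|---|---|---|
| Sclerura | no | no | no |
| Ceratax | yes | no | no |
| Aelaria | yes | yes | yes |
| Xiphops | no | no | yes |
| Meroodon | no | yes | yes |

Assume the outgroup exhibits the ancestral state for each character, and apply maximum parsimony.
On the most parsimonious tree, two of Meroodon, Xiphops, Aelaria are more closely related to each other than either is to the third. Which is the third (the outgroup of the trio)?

The outgroup has state 'no' for every character, so 'yes' is the derived state throughout.
Character 1 groups Aelaria and Ceratax, which is incompatible with the clades supported by the remaining characters; treating it as convergent (homoplasy) costs fewer steps than any alternative tree.
Character 2: derived state 'yes' in Aelaria and Meroodon only — synapomorphy for {Aelaria, Meroodon}.
Character 3 (derived state 'yes') is shared by Aelaria, Meroodon, and Xiphops — a synapomorphy uniting that clade.
Most parsimonious ingroup topology: (Ceratax,((Aelaria,Meroodon),Xiphops)).
Meroodon and Aelaria share a more recent common ancestor with each other than either does with Xiphops, so Xiphops is the least closely related of the three.

Xiphops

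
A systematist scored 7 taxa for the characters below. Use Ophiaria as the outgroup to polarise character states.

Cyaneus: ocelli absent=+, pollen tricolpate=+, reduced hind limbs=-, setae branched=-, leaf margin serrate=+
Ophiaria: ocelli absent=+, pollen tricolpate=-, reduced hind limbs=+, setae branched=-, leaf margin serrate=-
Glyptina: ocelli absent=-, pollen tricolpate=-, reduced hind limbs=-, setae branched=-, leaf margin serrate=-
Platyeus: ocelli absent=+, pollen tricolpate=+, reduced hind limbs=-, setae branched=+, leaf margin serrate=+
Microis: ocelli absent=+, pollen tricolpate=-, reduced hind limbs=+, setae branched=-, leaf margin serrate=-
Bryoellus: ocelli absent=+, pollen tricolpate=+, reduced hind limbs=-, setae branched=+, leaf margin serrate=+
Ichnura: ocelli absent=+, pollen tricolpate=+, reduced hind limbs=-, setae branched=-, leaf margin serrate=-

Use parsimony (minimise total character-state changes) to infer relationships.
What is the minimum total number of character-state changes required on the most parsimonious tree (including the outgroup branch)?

5

Character polarity is set by the outgroup: the derived state is whichever differs from the outgroup's state, so for ocelli absent, reduced hind limbs the derived state is '-', and for the remaining characters it is '+'.
ocelli absent (derived state '-') is unique to Glyptina (autapomorphy; uninformative for grouping).
pollen tricolpate: derived state '+' in Bryoellus, Cyaneus, Ichnura, and Platyeus only — synapomorphy for {Bryoellus, Cyaneus, Ichnura, Platyeus}.
Only Bryoellus, Cyaneus, Glyptina, Ichnura, and Platyeus show the derived state '-' for reduced hind limbs, supporting them as a clade.
setae branched: derived state '+' in Bryoellus and Platyeus only — synapomorphy for {Bryoellus, Platyeus}.
Only Bryoellus, Cyaneus, and Platyeus show the derived state '+' for leaf margin serrate, supporting them as a clade.
Most parsimonious ingroup topology: (Microis,((Ichnura,((Platyeus,Bryoellus),Cyaneus)),Glyptina)).
Changes per character on this tree: ocelli absent: 1; pollen tricolpate: 1; reduced hind limbs: 1; setae branched: 1; leaf margin serrate: 1.
Total = 5.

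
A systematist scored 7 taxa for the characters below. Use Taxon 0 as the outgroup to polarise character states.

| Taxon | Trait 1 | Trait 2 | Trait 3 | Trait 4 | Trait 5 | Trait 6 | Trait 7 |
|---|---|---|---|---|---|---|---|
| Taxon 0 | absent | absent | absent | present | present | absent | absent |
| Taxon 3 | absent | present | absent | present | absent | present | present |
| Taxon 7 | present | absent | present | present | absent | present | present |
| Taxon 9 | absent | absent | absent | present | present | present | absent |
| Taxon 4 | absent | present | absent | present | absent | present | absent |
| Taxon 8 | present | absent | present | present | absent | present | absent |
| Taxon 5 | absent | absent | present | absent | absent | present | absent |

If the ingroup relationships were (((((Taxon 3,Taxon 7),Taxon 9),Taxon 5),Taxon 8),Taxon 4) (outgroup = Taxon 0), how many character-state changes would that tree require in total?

Map each character onto (((((Taxon 3,Taxon 7),Taxon 9),Taxon 5),Taxon 8),Taxon 4) (rooted by Taxon 0) and count the minimum state changes it requires (Fitch parsimony):
Trait 1: 2; Trait 2: 2; Trait 3: 3; Trait 4: 1; Trait 5: 2; Trait 6: 1; Trait 7: 1.
Total tree length = 12.

12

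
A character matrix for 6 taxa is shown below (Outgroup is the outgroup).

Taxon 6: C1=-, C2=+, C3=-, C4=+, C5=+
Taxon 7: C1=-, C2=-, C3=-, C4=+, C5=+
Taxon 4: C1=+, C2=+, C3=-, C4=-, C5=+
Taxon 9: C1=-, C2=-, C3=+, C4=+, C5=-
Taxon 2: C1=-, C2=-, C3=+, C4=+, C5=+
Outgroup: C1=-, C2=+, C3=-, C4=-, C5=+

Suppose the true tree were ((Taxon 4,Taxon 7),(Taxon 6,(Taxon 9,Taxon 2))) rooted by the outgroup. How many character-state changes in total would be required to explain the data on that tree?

7

Map each character onto ((Taxon 4,Taxon 7),(Taxon 6,(Taxon 9,Taxon 2))) (rooted by Outgroup) and count the minimum state changes it requires (Fitch parsimony):
C1: 1; C2: 2; C3: 1; C4: 2; C5: 1.
Total tree length = 7.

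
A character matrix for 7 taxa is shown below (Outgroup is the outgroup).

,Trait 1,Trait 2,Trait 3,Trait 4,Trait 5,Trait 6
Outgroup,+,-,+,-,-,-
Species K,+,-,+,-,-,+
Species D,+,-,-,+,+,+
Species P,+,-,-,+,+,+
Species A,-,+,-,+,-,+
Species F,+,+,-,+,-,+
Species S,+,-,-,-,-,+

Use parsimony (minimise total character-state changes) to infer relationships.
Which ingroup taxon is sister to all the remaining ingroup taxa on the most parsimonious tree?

Species K

Character polarity is set by the outgroup: the derived state is whichever differs from the outgroup's state, so for Trait 1, Trait 3 the derived state is '-', and for the remaining characters it is '+'.
Trait 1 (derived state '-') is unique to Species A (autapomorphy; uninformative for grouping).
Only Species A and Species F show the derived state '+' for Trait 2, supporting them as a clade.
Trait 3 (derived state '-') is shared by Species A, Species D, Species F, Species P, and Species S — a synapomorphy uniting that clade.
Trait 4: derived state '+' in Species A, Species D, Species F, and Species P only — synapomorphy for {Species A, Species D, Species F, Species P}.
Trait 5: derived state '+' in Species D and Species P only — synapomorphy for {Species D, Species P}.
Trait 6 (derived state '+') is shared by all ingroup taxa — unites the whole ingroup.
Most parsimonious ingroup topology: (Species K,(((Species D,Species P),(Species A,Species F)),Species S)).
Species K is sister to the clade containing all other ingroup taxa, so it is the earliest-diverging (most basal) ingroup lineage.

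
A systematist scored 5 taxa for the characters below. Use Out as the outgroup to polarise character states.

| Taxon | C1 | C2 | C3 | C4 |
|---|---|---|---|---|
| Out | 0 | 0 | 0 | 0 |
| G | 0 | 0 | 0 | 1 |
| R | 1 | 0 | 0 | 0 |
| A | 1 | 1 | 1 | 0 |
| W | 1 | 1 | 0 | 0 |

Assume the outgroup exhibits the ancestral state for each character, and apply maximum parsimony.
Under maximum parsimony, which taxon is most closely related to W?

The outgroup has state '0' for every character, so '1' is the derived state throughout.
C1: derived state '1' in A, R, and W only — synapomorphy for {A, R, W}.
C2: derived state '1' in A and W only — synapomorphy for {A, W}.
C3 (derived state '1') is unique to A (autapomorphy; uninformative for grouping).
C4: derived state '1' in G only — an autapomorphy, so it tells us nothing about relationships among taxa.
Most parsimonious ingroup topology: (G,(R,(A,W))).
W and A form a cherry on this tree, so they are sister taxa.

A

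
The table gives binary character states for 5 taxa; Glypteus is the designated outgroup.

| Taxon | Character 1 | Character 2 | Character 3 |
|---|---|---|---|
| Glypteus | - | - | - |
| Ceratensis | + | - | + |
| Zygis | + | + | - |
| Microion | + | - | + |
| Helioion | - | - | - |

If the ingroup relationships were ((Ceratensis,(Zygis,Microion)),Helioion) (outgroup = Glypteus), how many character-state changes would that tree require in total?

Map each character onto ((Ceratensis,(Zygis,Microion)),Helioion) (rooted by Glypteus) and count the minimum state changes it requires (Fitch parsimony):
Character 1: 1; Character 2: 1; Character 3: 2.
Total tree length = 4.

4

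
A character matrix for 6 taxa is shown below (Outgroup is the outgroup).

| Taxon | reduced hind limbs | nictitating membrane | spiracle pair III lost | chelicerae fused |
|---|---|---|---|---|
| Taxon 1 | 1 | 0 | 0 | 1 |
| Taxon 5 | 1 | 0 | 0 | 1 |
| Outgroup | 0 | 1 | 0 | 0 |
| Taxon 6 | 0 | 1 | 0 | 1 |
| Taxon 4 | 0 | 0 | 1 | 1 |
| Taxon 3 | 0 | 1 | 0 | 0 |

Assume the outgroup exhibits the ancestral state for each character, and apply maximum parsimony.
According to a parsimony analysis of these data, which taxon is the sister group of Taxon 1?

Character polarity is set by the outgroup: the derived state is whichever differs from the outgroup's state, so for nictitating membrane the derived state is '0', and for the remaining characters it is '1'.
reduced hind limbs: derived state '1' in Taxon 1 and Taxon 5 only — synapomorphy for {Taxon 1, Taxon 5}.
nictitating membrane (derived state '0') is shared by Taxon 1, Taxon 4, and Taxon 5 — a synapomorphy uniting that clade.
spiracle pair III lost (derived state '1') is unique to Taxon 4 (autapomorphy; uninformative for grouping).
Only Taxon 1, Taxon 4, Taxon 5, and Taxon 6 show the derived state '1' for chelicerae fused, supporting them as a clade.
Most parsimonious ingroup topology: (Taxon 3,(((Taxon 1,Taxon 5),Taxon 4),Taxon 6)).
Taxon 1 and Taxon 5 form a cherry on this tree, so they are sister taxa.

Taxon 5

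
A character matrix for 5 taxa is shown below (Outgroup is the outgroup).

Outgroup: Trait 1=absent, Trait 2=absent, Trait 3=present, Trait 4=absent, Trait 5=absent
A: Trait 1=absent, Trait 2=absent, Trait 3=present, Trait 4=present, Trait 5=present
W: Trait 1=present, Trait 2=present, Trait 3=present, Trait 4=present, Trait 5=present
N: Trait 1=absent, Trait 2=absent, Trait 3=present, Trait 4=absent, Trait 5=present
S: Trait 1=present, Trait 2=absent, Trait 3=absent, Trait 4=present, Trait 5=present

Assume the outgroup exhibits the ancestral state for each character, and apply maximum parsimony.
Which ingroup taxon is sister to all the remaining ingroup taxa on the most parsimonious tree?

Character polarity is set by the outgroup: the derived state is whichever differs from the outgroup's state, so for Trait 3 the derived state is 'absent', and for the remaining characters it is 'present'.
Trait 1 (derived state 'present') is shared by S and W — a synapomorphy uniting that clade.
Trait 2 (derived state 'present') is unique to W (autapomorphy; uninformative for grouping).
Trait 3 (derived state 'absent') is unique to S (autapomorphy; uninformative for grouping).
Trait 4 (derived state 'present') is shared by A, S, and W — a synapomorphy uniting that clade.
All ingroup taxa share the derived state 'present' for Trait 5; it defines the ingroup but does not resolve relationships within it.
Most parsimonious ingroup topology: ((A,(W,S)),N).
N is sister to the clade containing all other ingroup taxa, so it is the earliest-diverging (most basal) ingroup lineage.

N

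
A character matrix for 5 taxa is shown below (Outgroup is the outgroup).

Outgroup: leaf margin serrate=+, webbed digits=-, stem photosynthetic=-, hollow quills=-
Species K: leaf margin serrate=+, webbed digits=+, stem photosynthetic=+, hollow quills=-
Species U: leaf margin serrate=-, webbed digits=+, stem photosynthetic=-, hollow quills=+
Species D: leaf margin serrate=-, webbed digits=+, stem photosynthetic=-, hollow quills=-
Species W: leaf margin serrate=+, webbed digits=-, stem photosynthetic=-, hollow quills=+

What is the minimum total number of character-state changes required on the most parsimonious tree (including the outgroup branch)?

5

Character polarity is set by the outgroup: the derived state is whichever differs from the outgroup's state, so for leaf margin serrate the derived state is '-', and for the remaining characters it is '+'.
Only Species D and Species U show the derived state '-' for leaf margin serrate, supporting them as a clade.
webbed digits: derived state '+' in Species D, Species K, and Species U only — synapomorphy for {Species D, Species K, Species U}.
stem photosynthetic: derived state '+' in Species K only — an autapomorphy, so it tells us nothing about relationships among taxa.
hollow quills groups Species U and Species W, which is incompatible with the clades supported by the remaining characters; treating it as convergent (homoplasy) costs fewer steps than any alternative tree.
Most parsimonious ingroup topology: ((Species K,(Species U,Species D)),Species W).
Changes per character on this tree: leaf margin serrate: 1; webbed digits: 1; stem photosynthetic: 1; hollow quills: 2.
Total = 5.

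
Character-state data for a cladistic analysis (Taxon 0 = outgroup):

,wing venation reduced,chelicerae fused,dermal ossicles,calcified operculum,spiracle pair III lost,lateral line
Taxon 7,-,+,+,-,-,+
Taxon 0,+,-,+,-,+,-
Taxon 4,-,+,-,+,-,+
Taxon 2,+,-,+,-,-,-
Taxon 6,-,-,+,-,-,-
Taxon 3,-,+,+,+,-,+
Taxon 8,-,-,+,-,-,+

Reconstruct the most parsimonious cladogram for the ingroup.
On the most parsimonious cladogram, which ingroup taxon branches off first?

Character polarity is set by the outgroup: the derived state is whichever differs from the outgroup's state, so for wing venation reduced, dermal ossicles, spiracle pair III lost the derived state is '-', and for the remaining characters it is '+'.
Only Taxon 3, Taxon 4, Taxon 6, Taxon 7, and Taxon 8 show the derived state '-' for wing venation reduced, supporting them as a clade.
chelicerae fused: derived state '+' in Taxon 3, Taxon 4, and Taxon 7 only — synapomorphy for {Taxon 3, Taxon 4, Taxon 7}.
dermal ossicles: derived state '-' in Taxon 4 only — an autapomorphy, so it tells us nothing about relationships among taxa.
Only Taxon 3 and Taxon 4 show the derived state '+' for calcified operculum, supporting them as a clade.
spiracle pair III lost (derived state '-') is shared by all ingroup taxa — unites the whole ingroup.
lateral line: derived state '+' in Taxon 3, Taxon 4, Taxon 7, and Taxon 8 only — synapomorphy for {Taxon 3, Taxon 4, Taxon 7, Taxon 8}.
Most parsimonious ingroup topology: ((Taxon 6,(((Taxon 4,Taxon 3),Taxon 7),Taxon 8)),Taxon 2).
Taxon 2 is sister to the clade containing all other ingroup taxa, so it is the earliest-diverging (most basal) ingroup lineage.

Taxon 2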